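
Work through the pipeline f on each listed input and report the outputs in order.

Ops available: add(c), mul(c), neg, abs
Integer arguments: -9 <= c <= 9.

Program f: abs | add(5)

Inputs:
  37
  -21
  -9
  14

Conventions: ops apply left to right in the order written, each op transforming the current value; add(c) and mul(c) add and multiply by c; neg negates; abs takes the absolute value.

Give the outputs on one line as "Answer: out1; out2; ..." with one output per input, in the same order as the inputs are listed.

Execution, op by op:
  37 -> 37 -> 42
  -21 -> 21 -> 26
  -9 -> 9 -> 14
  14 -> 14 -> 19

42; 26; 14; 19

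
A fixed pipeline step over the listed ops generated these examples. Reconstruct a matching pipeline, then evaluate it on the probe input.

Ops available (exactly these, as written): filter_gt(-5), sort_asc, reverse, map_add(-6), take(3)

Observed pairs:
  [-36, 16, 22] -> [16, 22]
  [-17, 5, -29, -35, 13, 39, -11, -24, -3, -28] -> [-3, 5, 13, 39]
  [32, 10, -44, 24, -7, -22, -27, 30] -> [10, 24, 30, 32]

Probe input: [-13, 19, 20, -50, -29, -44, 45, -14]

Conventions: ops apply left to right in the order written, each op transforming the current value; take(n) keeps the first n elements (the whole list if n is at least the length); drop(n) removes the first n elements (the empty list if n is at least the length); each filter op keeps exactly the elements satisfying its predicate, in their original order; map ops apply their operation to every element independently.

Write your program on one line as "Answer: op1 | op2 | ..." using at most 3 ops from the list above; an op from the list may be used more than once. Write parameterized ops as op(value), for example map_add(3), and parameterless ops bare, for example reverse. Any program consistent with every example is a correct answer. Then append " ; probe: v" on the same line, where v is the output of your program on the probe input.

sort_asc | filter_gt(-5) ; probe: [19, 20, 45]

Check, running the answer program on each example:
  [-36, 16, 22] -> [-36, 16, 22] -> [16, 22]
  [-17, 5, -29, -35, 13, 39, -11, -24, -3, -28] -> [-35, -29, -28, -24, -17, -11, -3, 5, 13, 39] -> [-3, 5, 13, 39]
  [32, 10, -44, 24, -7, -22, -27, 30] -> [-44, -27, -22, -7, 10, 24, 30, 32] -> [10, 24, 30, 32]
  probe: [-13, 19, 20, -50, -29, -44, 45, -14] -> [-50, -44, -29, -14, -13, 19, 20, 45] -> [19, 20, 45]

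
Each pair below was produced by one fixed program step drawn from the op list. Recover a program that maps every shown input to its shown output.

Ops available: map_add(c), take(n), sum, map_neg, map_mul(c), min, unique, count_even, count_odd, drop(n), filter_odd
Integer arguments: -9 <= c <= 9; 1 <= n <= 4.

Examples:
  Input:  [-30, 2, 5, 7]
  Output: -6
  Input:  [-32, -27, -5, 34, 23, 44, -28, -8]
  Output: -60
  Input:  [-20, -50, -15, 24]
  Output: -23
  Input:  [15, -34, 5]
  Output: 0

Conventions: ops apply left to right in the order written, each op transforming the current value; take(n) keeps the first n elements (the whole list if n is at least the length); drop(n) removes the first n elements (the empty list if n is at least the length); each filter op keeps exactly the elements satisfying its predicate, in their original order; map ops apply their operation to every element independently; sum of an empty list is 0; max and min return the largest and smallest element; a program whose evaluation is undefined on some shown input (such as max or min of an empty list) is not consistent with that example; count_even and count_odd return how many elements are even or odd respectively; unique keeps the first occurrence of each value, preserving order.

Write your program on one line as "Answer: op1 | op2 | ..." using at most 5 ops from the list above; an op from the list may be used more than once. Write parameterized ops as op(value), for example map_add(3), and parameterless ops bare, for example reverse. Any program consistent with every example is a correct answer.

drop(1) | map_neg | map_add(1) | drop(2) | sum

Check, running the answer program on each example:
  [-30, 2, 5, 7] -> [2, 5, 7] -> [-2, -5, -7] -> [-1, -4, -6] -> [-6] -> -6
  [-32, -27, -5, 34, 23, 44, -28, -8] -> [-27, -5, 34, 23, 44, -28, -8] -> [27, 5, -34, -23, -44, 28, 8] -> [28, 6, -33, -22, -43, 29, 9] -> [-33, -22, -43, 29, 9] -> -60
  [-20, -50, -15, 24] -> [-50, -15, 24] -> [50, 15, -24] -> [51, 16, -23] -> [-23] -> -23
  [15, -34, 5] -> [-34, 5] -> [34, -5] -> [35, -4] -> [] -> 0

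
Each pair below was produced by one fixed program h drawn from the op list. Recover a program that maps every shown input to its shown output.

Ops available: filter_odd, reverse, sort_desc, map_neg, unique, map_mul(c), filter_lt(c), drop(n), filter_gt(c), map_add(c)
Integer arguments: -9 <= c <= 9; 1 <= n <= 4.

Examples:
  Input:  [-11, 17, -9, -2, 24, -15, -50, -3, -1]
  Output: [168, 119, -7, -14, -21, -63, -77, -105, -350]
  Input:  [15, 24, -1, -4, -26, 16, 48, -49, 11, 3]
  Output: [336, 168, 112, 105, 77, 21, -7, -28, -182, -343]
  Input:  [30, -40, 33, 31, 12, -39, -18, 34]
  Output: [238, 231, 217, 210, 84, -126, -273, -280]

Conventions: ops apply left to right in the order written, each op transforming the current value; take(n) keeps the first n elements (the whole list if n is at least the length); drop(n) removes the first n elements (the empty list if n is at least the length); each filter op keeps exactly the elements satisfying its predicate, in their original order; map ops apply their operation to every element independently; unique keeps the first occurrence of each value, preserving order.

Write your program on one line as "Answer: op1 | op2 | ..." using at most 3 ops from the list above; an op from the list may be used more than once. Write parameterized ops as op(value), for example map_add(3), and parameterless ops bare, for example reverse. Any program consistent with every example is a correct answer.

map_mul(7) | sort_desc

Check, running the answer program on each example:
  [-11, 17, -9, -2, 24, -15, -50, -3, -1] -> [-77, 119, -63, -14, 168, -105, -350, -21, -7] -> [168, 119, -7, -14, -21, -63, -77, -105, -350]
  [15, 24, -1, -4, -26, 16, 48, -49, 11, 3] -> [105, 168, -7, -28, -182, 112, 336, -343, 77, 21] -> [336, 168, 112, 105, 77, 21, -7, -28, -182, -343]
  [30, -40, 33, 31, 12, -39, -18, 34] -> [210, -280, 231, 217, 84, -273, -126, 238] -> [238, 231, 217, 210, 84, -126, -273, -280]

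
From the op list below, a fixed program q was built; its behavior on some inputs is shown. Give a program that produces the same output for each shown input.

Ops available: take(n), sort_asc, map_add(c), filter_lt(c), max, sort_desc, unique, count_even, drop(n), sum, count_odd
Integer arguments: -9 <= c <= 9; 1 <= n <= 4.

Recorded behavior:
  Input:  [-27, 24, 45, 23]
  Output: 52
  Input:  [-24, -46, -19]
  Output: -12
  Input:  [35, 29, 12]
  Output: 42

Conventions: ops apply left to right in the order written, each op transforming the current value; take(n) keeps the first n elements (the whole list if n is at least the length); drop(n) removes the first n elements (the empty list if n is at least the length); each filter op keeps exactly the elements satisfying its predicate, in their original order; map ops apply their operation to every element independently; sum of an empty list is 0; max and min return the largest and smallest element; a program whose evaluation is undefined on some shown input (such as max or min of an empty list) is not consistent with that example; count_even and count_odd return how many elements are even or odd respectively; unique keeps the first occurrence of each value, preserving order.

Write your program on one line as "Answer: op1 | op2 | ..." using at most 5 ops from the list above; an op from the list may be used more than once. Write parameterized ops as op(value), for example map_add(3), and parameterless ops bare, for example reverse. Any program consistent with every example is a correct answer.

sort_desc | take(2) | map_add(4) | map_add(3) | max

Check, running the answer program on each example:
  [-27, 24, 45, 23] -> [45, 24, 23, -27] -> [45, 24] -> [49, 28] -> [52, 31] -> 52
  [-24, -46, -19] -> [-19, -24, -46] -> [-19, -24] -> [-15, -20] -> [-12, -17] -> -12
  [35, 29, 12] -> [35, 29, 12] -> [35, 29] -> [39, 33] -> [42, 36] -> 42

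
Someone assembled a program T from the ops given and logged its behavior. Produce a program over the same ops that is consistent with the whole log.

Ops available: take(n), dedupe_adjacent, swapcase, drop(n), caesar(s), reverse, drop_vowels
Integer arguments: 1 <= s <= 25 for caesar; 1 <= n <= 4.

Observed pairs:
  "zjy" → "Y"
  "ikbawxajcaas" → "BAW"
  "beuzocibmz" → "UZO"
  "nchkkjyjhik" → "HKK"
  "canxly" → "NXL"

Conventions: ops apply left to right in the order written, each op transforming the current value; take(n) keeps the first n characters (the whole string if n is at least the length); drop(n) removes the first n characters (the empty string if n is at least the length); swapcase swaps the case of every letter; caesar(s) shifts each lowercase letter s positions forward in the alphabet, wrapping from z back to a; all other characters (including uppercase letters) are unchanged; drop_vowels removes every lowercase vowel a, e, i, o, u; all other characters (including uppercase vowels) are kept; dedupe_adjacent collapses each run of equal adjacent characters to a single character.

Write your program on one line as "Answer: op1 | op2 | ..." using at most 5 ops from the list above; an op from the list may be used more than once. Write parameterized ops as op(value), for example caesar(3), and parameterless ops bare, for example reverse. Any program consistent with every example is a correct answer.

drop(1) | drop(1) | take(3) | swapcase

Check, running the answer program on each example:
  "zjy" -> "jy" -> "y" -> "y" -> "Y"
  "ikbawxajcaas" -> "kbawxajcaas" -> "bawxajcaas" -> "baw" -> "BAW"
  "beuzocibmz" -> "euzocibmz" -> "uzocibmz" -> "uzo" -> "UZO"
  "nchkkjyjhik" -> "chkkjyjhik" -> "hkkjyjhik" -> "hkk" -> "HKK"
  "canxly" -> "anxly" -> "nxly" -> "nxl" -> "NXL"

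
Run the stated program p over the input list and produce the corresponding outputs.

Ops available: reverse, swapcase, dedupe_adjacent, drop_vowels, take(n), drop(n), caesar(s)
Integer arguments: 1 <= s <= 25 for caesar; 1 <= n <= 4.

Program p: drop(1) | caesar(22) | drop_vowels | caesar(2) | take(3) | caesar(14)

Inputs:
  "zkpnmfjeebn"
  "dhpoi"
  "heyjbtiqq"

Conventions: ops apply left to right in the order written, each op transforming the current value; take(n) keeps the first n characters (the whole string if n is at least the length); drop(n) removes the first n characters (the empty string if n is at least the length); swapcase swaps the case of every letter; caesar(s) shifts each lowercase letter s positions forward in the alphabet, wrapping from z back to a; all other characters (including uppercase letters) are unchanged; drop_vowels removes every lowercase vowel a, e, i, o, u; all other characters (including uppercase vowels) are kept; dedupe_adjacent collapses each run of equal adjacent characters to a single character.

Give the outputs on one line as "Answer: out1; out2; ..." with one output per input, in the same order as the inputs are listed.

Execution, op by op:
  "zkpnmfjeebn" -> "kpnmfjeebn" -> "gljibfaaxj" -> "gljbfxj" -> "inldhzl" -> "inl" -> "wbz"
  "dhpoi" -> "hpoi" -> "dlke" -> "dlk" -> "fnm" -> "fnm" -> "tba"
  "heyjbtiqq" -> "eyjbtiqq" -> "aufxpemm" -> "fxpmm" -> "hzroo" -> "hzr" -> "vnf"

"wbz"; "tba"; "vnf"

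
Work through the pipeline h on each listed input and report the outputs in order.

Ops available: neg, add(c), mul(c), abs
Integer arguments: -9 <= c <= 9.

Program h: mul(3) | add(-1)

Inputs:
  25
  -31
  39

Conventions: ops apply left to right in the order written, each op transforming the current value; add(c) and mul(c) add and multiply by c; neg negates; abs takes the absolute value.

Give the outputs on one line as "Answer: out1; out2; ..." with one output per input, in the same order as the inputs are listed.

74; -94; 116

Execution, op by op:
  25 -> 75 -> 74
  -31 -> -93 -> -94
  39 -> 117 -> 116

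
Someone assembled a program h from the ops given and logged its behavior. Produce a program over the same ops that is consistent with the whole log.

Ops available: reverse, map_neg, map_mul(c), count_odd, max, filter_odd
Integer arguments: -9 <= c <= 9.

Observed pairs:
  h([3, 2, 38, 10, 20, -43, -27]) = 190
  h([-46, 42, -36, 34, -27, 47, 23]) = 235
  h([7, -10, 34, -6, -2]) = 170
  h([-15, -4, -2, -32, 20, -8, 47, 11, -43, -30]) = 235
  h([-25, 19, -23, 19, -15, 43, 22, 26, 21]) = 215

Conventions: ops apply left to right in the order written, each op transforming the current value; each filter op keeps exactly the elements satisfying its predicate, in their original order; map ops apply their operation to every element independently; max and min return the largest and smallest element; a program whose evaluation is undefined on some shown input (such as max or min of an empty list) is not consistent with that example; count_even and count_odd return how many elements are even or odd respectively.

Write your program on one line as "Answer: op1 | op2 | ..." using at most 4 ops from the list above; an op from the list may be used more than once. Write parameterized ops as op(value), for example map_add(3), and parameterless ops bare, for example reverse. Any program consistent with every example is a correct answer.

reverse | map_mul(-5) | map_neg | max

Check, running the answer program on each example:
  [3, 2, 38, 10, 20, -43, -27] -> [-27, -43, 20, 10, 38, 2, 3] -> [135, 215, -100, -50, -190, -10, -15] -> [-135, -215, 100, 50, 190, 10, 15] -> 190
  [-46, 42, -36, 34, -27, 47, 23] -> [23, 47, -27, 34, -36, 42, -46] -> [-115, -235, 135, -170, 180, -210, 230] -> [115, 235, -135, 170, -180, 210, -230] -> 235
  [7, -10, 34, -6, -2] -> [-2, -6, 34, -10, 7] -> [10, 30, -170, 50, -35] -> [-10, -30, 170, -50, 35] -> 170
  [-15, -4, -2, -32, 20, -8, 47, 11, -43, -30] -> [-30, -43, 11, 47, -8, 20, -32, -2, -4, -15] -> [150, 215, -55, -235, 40, -100, 160, 10, 20, 75] -> [-150, -215, 55, 235, -40, 100, -160, -10, -20, -75] -> 235
  [-25, 19, -23, 19, -15, 43, 22, 26, 21] -> [21, 26, 22, 43, -15, 19, -23, 19, -25] -> [-105, -130, -110, -215, 75, -95, 115, -95, 125] -> [105, 130, 110, 215, -75, 95, -115, 95, -125] -> 215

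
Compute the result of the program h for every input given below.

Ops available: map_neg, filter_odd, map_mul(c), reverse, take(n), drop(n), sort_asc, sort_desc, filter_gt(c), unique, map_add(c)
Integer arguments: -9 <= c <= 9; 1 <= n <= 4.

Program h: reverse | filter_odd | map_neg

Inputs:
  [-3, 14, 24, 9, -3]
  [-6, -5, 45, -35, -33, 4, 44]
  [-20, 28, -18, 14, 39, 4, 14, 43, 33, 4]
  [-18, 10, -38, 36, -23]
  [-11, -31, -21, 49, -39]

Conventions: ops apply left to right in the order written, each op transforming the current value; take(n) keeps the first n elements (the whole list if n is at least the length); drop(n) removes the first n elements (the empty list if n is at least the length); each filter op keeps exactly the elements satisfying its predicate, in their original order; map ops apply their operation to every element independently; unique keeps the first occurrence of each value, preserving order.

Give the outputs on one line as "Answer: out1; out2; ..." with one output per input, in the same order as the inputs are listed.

Execution, op by op:
  [-3, 14, 24, 9, -3] -> [-3, 9, 24, 14, -3] -> [-3, 9, -3] -> [3, -9, 3]
  [-6, -5, 45, -35, -33, 4, 44] -> [44, 4, -33, -35, 45, -5, -6] -> [-33, -35, 45, -5] -> [33, 35, -45, 5]
  [-20, 28, -18, 14, 39, 4, 14, 43, 33, 4] -> [4, 33, 43, 14, 4, 39, 14, -18, 28, -20] -> [33, 43, 39] -> [-33, -43, -39]
  [-18, 10, -38, 36, -23] -> [-23, 36, -38, 10, -18] -> [-23] -> [23]
  [-11, -31, -21, 49, -39] -> [-39, 49, -21, -31, -11] -> [-39, 49, -21, -31, -11] -> [39, -49, 21, 31, 11]

[3, -9, 3]; [33, 35, -45, 5]; [-33, -43, -39]; [23]; [39, -49, 21, 31, 11]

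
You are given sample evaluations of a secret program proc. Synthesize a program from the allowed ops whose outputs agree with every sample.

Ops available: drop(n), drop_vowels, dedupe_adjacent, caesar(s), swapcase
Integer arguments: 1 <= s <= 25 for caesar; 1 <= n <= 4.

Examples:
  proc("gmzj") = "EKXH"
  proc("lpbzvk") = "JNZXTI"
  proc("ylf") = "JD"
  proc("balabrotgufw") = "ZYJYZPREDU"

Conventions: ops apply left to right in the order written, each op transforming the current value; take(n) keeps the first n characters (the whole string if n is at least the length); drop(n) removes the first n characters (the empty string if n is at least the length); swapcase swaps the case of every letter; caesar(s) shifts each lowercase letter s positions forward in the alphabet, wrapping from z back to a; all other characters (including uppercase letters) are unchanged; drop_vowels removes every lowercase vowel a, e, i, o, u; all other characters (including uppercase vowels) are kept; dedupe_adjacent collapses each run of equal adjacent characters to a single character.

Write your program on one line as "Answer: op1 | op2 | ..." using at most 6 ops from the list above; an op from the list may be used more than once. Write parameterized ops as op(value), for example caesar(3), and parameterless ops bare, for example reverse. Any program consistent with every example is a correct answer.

caesar(6) | drop_vowels | caesar(3) | caesar(15) | swapcase

Check, running the answer program on each example:
  "gmzj" -> "msfp" -> "msfp" -> "pvis" -> "ekxh" -> "EKXH"
  "lpbzvk" -> "rvhfbq" -> "rvhfbq" -> "uykiet" -> "jnzxti" -> "JNZXTI"
  "ylf" -> "erl" -> "rl" -> "uo" -> "jd" -> "JD"
  "balabrotgufw" -> "hgrghxuzmalc" -> "hgrghxzmlc" -> "kjujkacpof" -> "zyjyzpredu" -> "ZYJYZPREDU"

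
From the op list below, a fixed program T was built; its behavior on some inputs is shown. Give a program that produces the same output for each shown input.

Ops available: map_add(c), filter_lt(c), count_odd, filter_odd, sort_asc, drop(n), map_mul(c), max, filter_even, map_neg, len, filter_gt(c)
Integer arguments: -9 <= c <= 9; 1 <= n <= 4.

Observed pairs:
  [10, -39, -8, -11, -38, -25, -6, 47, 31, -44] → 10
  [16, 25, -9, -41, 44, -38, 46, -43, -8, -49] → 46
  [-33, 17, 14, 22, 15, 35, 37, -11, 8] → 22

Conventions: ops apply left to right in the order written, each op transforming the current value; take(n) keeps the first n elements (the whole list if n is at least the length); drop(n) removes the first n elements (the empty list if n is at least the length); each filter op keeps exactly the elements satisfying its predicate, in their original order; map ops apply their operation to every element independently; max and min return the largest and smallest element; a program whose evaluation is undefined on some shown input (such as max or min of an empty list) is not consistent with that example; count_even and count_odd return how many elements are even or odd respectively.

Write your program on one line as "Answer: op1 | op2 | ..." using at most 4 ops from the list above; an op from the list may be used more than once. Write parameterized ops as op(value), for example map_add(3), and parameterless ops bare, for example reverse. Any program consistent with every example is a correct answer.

filter_gt(1) | filter_even | sort_asc | max

Check, running the answer program on each example:
  [10, -39, -8, -11, -38, -25, -6, 47, 31, -44] -> [10, 47, 31] -> [10] -> [10] -> 10
  [16, 25, -9, -41, 44, -38, 46, -43, -8, -49] -> [16, 25, 44, 46] -> [16, 44, 46] -> [16, 44, 46] -> 46
  [-33, 17, 14, 22, 15, 35, 37, -11, 8] -> [17, 14, 22, 15, 35, 37, 8] -> [14, 22, 8] -> [8, 14, 22] -> 22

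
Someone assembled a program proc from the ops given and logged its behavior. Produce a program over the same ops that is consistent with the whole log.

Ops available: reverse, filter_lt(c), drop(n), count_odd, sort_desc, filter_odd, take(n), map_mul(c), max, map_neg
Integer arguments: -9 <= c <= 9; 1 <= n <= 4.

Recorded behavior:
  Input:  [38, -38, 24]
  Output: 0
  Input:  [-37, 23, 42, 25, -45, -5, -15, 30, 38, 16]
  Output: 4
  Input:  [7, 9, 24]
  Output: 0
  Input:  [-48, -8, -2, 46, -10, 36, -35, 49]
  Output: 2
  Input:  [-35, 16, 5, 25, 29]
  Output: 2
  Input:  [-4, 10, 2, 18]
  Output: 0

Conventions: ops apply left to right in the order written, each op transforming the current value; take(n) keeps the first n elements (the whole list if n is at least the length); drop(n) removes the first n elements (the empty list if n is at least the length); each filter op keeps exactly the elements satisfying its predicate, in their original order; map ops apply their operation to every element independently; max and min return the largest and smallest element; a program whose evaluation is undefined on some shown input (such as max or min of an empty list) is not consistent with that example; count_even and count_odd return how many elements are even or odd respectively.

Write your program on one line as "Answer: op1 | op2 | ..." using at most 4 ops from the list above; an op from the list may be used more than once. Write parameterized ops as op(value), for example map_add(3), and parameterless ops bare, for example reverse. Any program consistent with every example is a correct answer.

drop(3) | map_neg | sort_desc | count_odd

Check, running the answer program on each example:
  [38, -38, 24] -> [] -> [] -> [] -> 0
  [-37, 23, 42, 25, -45, -5, -15, 30, 38, 16] -> [25, -45, -5, -15, 30, 38, 16] -> [-25, 45, 5, 15, -30, -38, -16] -> [45, 15, 5, -16, -25, -30, -38] -> 4
  [7, 9, 24] -> [] -> [] -> [] -> 0
  [-48, -8, -2, 46, -10, 36, -35, 49] -> [46, -10, 36, -35, 49] -> [-46, 10, -36, 35, -49] -> [35, 10, -36, -46, -49] -> 2
  [-35, 16, 5, 25, 29] -> [25, 29] -> [-25, -29] -> [-25, -29] -> 2
  [-4, 10, 2, 18] -> [18] -> [-18] -> [-18] -> 0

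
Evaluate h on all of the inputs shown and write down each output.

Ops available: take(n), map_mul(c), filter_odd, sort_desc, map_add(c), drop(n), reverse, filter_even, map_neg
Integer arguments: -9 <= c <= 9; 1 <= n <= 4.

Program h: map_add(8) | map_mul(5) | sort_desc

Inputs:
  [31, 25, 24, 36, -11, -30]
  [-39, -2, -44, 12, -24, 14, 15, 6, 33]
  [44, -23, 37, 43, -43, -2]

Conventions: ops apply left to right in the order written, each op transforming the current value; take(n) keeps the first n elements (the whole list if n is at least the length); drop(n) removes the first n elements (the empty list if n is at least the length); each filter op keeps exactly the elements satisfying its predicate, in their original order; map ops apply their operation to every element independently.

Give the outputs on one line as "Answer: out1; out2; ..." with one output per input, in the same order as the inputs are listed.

Execution, op by op:
  [31, 25, 24, 36, -11, -30] -> [39, 33, 32, 44, -3, -22] -> [195, 165, 160, 220, -15, -110] -> [220, 195, 165, 160, -15, -110]
  [-39, -2, -44, 12, -24, 14, 15, 6, 33] -> [-31, 6, -36, 20, -16, 22, 23, 14, 41] -> [-155, 30, -180, 100, -80, 110, 115, 70, 205] -> [205, 115, 110, 100, 70, 30, -80, -155, -180]
  [44, -23, 37, 43, -43, -2] -> [52, -15, 45, 51, -35, 6] -> [260, -75, 225, 255, -175, 30] -> [260, 255, 225, 30, -75, -175]

[220, 195, 165, 160, -15, -110]; [205, 115, 110, 100, 70, 30, -80, -155, -180]; [260, 255, 225, 30, -75, -175]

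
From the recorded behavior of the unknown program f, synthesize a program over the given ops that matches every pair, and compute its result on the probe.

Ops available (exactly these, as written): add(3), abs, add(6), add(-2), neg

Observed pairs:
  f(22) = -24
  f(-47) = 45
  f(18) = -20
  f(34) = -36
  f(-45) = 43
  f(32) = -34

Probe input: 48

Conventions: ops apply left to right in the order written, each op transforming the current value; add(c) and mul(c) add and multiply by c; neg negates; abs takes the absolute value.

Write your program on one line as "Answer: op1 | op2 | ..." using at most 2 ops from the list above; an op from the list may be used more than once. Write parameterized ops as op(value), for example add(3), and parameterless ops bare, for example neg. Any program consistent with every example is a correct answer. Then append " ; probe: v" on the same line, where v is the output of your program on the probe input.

neg | add(-2) ; probe: -50

Check, running the answer program on each example:
  22 -> -22 -> -24
  -47 -> 47 -> 45
  18 -> -18 -> -20
  34 -> -34 -> -36
  -45 -> 45 -> 43
  32 -> -32 -> -34
  probe: 48 -> -48 -> -50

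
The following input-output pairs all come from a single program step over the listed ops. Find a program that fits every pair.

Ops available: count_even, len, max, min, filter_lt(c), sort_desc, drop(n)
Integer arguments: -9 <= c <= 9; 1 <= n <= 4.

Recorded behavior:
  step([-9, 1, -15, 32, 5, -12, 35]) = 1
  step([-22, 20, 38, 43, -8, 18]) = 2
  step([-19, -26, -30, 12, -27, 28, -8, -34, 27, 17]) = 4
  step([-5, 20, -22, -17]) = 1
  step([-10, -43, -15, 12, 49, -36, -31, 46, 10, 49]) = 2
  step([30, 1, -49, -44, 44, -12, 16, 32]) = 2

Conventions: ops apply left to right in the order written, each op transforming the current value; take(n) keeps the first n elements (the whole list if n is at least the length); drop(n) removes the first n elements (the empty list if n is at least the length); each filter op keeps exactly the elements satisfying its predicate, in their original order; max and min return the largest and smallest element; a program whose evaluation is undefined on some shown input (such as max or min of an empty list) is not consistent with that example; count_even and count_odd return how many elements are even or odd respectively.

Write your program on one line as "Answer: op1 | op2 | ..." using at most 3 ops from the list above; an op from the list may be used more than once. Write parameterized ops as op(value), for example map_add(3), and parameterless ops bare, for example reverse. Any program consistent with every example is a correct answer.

filter_lt(-7) | count_even

Check, running the answer program on each example:
  [-9, 1, -15, 32, 5, -12, 35] -> [-9, -15, -12] -> 1
  [-22, 20, 38, 43, -8, 18] -> [-22, -8] -> 2
  [-19, -26, -30, 12, -27, 28, -8, -34, 27, 17] -> [-19, -26, -30, -27, -8, -34] -> 4
  [-5, 20, -22, -17] -> [-22, -17] -> 1
  [-10, -43, -15, 12, 49, -36, -31, 46, 10, 49] -> [-10, -43, -15, -36, -31] -> 2
  [30, 1, -49, -44, 44, -12, 16, 32] -> [-49, -44, -12] -> 2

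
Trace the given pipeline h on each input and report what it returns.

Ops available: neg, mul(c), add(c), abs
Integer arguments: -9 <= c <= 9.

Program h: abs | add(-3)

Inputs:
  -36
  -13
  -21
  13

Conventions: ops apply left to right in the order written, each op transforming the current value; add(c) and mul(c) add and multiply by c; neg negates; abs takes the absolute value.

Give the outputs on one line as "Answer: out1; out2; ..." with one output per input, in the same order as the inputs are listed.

33; 10; 18; 10

Execution, op by op:
  -36 -> 36 -> 33
  -13 -> 13 -> 10
  -21 -> 21 -> 18
  13 -> 13 -> 10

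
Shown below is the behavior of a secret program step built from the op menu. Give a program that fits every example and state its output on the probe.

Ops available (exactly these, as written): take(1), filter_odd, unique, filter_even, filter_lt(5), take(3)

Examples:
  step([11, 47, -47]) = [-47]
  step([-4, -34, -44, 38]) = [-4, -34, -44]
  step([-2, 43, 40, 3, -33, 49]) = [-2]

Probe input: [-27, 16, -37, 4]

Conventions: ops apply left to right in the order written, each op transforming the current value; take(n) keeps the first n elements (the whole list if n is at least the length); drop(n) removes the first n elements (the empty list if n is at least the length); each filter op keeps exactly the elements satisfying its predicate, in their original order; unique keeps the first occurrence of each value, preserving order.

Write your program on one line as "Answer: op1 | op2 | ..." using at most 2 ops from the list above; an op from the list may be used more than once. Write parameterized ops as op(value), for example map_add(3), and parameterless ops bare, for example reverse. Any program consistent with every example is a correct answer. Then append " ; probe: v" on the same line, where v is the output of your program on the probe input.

take(3) | filter_lt(5) ; probe: [-27, -37]

Check, running the answer program on each example:
  [11, 47, -47] -> [11, 47, -47] -> [-47]
  [-4, -34, -44, 38] -> [-4, -34, -44] -> [-4, -34, -44]
  [-2, 43, 40, 3, -33, 49] -> [-2, 43, 40] -> [-2]
  probe: [-27, 16, -37, 4] -> [-27, 16, -37] -> [-27, -37]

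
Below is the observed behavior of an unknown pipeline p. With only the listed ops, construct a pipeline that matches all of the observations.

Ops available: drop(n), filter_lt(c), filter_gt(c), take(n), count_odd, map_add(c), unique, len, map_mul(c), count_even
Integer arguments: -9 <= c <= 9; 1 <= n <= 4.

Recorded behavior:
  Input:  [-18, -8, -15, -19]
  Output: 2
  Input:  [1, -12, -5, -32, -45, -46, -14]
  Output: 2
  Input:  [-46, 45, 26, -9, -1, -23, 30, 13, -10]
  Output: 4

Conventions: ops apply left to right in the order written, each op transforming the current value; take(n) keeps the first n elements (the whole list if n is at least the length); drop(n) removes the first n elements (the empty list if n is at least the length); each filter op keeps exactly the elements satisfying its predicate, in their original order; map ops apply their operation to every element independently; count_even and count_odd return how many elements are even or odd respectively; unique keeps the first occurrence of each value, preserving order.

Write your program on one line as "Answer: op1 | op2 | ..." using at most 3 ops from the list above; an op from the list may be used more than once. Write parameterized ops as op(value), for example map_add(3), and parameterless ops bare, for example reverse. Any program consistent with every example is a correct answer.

drop(2) | count_odd

Check, running the answer program on each example:
  [-18, -8, -15, -19] -> [-15, -19] -> 2
  [1, -12, -5, -32, -45, -46, -14] -> [-5, -32, -45, -46, -14] -> 2
  [-46, 45, 26, -9, -1, -23, 30, 13, -10] -> [26, -9, -1, -23, 30, 13, -10] -> 4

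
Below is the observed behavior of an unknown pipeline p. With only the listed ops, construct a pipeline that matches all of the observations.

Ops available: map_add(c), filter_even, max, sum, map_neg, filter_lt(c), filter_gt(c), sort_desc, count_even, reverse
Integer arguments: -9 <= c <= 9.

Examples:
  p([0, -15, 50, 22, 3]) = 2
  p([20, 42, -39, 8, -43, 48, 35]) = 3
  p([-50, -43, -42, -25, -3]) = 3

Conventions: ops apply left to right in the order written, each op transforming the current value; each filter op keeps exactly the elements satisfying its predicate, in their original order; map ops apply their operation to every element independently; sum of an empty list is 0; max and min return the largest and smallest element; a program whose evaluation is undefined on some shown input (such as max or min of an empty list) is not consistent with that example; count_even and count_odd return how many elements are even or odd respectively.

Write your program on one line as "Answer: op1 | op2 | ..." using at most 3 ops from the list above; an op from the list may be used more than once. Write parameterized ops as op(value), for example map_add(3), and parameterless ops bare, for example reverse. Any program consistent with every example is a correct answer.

map_add(-1) | map_neg | count_even

Check, running the answer program on each example:
  [0, -15, 50, 22, 3] -> [-1, -16, 49, 21, 2] -> [1, 16, -49, -21, -2] -> 2
  [20, 42, -39, 8, -43, 48, 35] -> [19, 41, -40, 7, -44, 47, 34] -> [-19, -41, 40, -7, 44, -47, -34] -> 3
  [-50, -43, -42, -25, -3] -> [-51, -44, -43, -26, -4] -> [51, 44, 43, 26, 4] -> 3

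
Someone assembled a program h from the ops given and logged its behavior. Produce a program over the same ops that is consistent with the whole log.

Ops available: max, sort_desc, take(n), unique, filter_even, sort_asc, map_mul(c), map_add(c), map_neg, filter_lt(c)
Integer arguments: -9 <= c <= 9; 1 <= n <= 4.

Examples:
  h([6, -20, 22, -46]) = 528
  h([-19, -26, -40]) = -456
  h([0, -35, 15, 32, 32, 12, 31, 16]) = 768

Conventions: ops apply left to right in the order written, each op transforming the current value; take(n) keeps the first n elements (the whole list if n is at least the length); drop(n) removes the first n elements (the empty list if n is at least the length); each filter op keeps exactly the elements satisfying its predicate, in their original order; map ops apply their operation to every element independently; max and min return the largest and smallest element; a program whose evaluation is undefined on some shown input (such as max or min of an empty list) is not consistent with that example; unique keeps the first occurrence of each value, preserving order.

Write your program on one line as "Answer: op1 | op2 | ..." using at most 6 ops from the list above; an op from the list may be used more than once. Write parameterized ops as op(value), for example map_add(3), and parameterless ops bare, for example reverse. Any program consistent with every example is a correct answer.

map_neg | map_mul(-8) | sort_desc | map_mul(-3) | map_neg | max

Check, running the answer program on each example:
  [6, -20, 22, -46] -> [-6, 20, -22, 46] -> [48, -160, 176, -368] -> [176, 48, -160, -368] -> [-528, -144, 480, 1104] -> [528, 144, -480, -1104] -> 528
  [-19, -26, -40] -> [19, 26, 40] -> [-152, -208, -320] -> [-152, -208, -320] -> [456, 624, 960] -> [-456, -624, -960] -> -456
  [0, -35, 15, 32, 32, 12, 31, 16] -> [0, 35, -15, -32, -32, -12, -31, -16] -> [0, -280, 120, 256, 256, 96, 248, 128] -> [256, 256, 248, 128, 120, 96, 0, -280] -> [-768, -768, -744, -384, -360, -288, 0, 840] -> [768, 768, 744, 384, 360, 288, 0, -840] -> 768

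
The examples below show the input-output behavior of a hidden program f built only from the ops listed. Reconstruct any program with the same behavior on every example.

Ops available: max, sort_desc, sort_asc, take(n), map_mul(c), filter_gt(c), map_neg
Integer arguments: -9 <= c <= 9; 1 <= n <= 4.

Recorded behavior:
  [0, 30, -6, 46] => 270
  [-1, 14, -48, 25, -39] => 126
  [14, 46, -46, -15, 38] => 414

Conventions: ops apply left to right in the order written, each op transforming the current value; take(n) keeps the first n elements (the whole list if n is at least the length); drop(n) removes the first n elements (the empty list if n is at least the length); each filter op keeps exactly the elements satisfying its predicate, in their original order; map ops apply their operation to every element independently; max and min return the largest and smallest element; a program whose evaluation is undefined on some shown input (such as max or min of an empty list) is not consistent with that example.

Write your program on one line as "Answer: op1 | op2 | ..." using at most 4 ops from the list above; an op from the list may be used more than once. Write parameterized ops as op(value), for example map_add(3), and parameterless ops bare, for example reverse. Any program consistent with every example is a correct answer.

map_mul(9) | take(2) | sort_desc | max

Check, running the answer program on each example:
  [0, 30, -6, 46] -> [0, 270, -54, 414] -> [0, 270] -> [270, 0] -> 270
  [-1, 14, -48, 25, -39] -> [-9, 126, -432, 225, -351] -> [-9, 126] -> [126, -9] -> 126
  [14, 46, -46, -15, 38] -> [126, 414, -414, -135, 342] -> [126, 414] -> [414, 126] -> 414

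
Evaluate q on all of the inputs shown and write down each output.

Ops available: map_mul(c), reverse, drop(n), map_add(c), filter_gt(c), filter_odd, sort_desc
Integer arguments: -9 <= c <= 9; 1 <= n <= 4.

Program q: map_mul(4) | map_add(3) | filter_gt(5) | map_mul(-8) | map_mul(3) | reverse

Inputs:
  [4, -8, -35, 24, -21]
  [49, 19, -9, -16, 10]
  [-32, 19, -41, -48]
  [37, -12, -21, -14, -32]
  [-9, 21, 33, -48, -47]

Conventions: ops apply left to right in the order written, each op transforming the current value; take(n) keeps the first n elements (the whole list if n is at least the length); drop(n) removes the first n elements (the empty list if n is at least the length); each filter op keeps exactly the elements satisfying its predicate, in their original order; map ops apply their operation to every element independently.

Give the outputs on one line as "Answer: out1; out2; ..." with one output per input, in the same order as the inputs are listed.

Execution, op by op:
  [4, -8, -35, 24, -21] -> [16, -32, -140, 96, -84] -> [19, -29, -137, 99, -81] -> [19, 99] -> [-152, -792] -> [-456, -2376] -> [-2376, -456]
  [49, 19, -9, -16, 10] -> [196, 76, -36, -64, 40] -> [199, 79, -33, -61, 43] -> [199, 79, 43] -> [-1592, -632, -344] -> [-4776, -1896, -1032] -> [-1032, -1896, -4776]
  [-32, 19, -41, -48] -> [-128, 76, -164, -192] -> [-125, 79, -161, -189] -> [79] -> [-632] -> [-1896] -> [-1896]
  [37, -12, -21, -14, -32] -> [148, -48, -84, -56, -128] -> [151, -45, -81, -53, -125] -> [151] -> [-1208] -> [-3624] -> [-3624]
  [-9, 21, 33, -48, -47] -> [-36, 84, 132, -192, -188] -> [-33, 87, 135, -189, -185] -> [87, 135] -> [-696, -1080] -> [-2088, -3240] -> [-3240, -2088]

[-2376, -456]; [-1032, -1896, -4776]; [-1896]; [-3624]; [-3240, -2088]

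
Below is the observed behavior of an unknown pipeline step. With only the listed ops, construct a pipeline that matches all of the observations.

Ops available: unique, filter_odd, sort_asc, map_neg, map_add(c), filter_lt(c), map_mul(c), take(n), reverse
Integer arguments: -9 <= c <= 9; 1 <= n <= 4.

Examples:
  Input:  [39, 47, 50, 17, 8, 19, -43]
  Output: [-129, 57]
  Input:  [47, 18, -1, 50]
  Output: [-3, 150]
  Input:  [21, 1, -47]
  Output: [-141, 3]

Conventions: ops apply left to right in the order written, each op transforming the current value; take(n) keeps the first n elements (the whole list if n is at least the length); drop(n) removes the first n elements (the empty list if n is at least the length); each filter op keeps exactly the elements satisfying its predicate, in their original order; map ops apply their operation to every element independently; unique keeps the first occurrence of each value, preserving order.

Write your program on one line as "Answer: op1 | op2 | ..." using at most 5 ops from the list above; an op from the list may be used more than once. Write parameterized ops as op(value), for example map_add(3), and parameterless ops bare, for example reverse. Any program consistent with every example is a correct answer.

reverse | take(2) | map_mul(3) | sort_asc

Check, running the answer program on each example:
  [39, 47, 50, 17, 8, 19, -43] -> [-43, 19, 8, 17, 50, 47, 39] -> [-43, 19] -> [-129, 57] -> [-129, 57]
  [47, 18, -1, 50] -> [50, -1, 18, 47] -> [50, -1] -> [150, -3] -> [-3, 150]
  [21, 1, -47] -> [-47, 1, 21] -> [-47, 1] -> [-141, 3] -> [-141, 3]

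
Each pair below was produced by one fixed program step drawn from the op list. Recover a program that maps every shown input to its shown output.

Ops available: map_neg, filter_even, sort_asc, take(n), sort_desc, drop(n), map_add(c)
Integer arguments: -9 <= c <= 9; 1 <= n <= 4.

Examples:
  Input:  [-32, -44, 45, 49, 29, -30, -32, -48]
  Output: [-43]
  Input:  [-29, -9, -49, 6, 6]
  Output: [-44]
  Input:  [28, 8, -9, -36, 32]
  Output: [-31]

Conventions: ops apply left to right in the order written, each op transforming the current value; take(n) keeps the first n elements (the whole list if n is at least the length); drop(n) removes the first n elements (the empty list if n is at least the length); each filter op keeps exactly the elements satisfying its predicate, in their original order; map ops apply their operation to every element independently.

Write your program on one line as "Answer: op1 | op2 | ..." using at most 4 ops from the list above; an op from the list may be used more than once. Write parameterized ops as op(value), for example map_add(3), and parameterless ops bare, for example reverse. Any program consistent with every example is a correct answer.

sort_asc | map_add(5) | take(1)

Check, running the answer program on each example:
  [-32, -44, 45, 49, 29, -30, -32, -48] -> [-48, -44, -32, -32, -30, 29, 45, 49] -> [-43, -39, -27, -27, -25, 34, 50, 54] -> [-43]
  [-29, -9, -49, 6, 6] -> [-49, -29, -9, 6, 6] -> [-44, -24, -4, 11, 11] -> [-44]
  [28, 8, -9, -36, 32] -> [-36, -9, 8, 28, 32] -> [-31, -4, 13, 33, 37] -> [-31]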